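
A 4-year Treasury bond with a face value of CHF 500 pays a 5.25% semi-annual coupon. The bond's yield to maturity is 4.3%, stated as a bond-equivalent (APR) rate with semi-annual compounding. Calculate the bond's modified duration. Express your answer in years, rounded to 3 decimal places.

Periodic yield y = 0.0215. First find Macaulay duration:
  t   CF        PV=CF/(1+0.0215)^t    t·PV
  1       13.125        12.8488        12.8488
  2       13.125        12.5783        25.1566
  3       13.125        12.3136        36.9407
  4       13.125        12.0544        48.2176
  5       13.125        11.8007        59.0035
  6       13.125        11.5523        69.3139
  7       13.125        11.3092        79.1642
  8      513.125       432.8289     3,462.6308
  Σ                    517.2861     3,793.2761
P = 517.2861; Macaulay duration = 3,793.2761 / 517.2861 = 7.33303 half-year periods = 3.66652 years.
Modified duration = D_Mac / (1 + y) = 3.66652 / 1.0215 = 3.58935 years.

3.589 years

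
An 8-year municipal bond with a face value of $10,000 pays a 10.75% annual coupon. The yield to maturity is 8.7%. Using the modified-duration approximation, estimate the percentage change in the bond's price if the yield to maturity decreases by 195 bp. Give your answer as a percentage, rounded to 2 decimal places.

+10.54%

Periodic yield y = 0.087. Modified duration first:
  t   CF        PV=CF/(1+0.087)^t    t·PV
  1     1,075.00       988.9604       988.9604
  2     1,075.00       909.8072     1,819.6144
  3     1,075.00       836.9892     2,510.9675
  4     1,075.00       769.9992     3,079.9969
  5     1,075.00       708.3710     3,541.8548
  6     1,075.00       651.6752     3,910.0513
  7     1,075.00       599.5172     4,196.6205
  8    11,075.00     5,682.0805    45,456.6440
  Σ                 11,147.3999    65,504.7097
P = 11,147.3999; D_Mac = 5.87623 yrs; D_mod = 5.87623/(1+0.087) = 5.40592 yrs.
ΔP/P ≈ -D_mod · Δy = -5.40592 × (-0.0195) = +0.105415 = +10.5415%.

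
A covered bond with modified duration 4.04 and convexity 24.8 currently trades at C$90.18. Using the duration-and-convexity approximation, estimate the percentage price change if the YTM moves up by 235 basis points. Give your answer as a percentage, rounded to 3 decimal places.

-8.809%

Duration effect: -D_mod·Δy = -4.04 × (+0.0235) = -0.094940
Convexity effect: ½·C·(Δy)² = 0.5 × 24.8 × (0.0235)² = +0.0068479
ΔP/P ≈ -0.094940 + 0.0068479 = -0.0880921
= -8.80921%.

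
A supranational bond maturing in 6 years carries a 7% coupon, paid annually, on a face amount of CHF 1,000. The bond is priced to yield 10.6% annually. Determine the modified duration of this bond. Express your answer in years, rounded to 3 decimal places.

4.531 years

Periodic yield y = 0.106. First find Macaulay duration:
  t   CF        PV=CF/(1+0.106)^t    t·PV
  1        70.00        63.2911        63.2911
  2        70.00        57.2253       114.4505
  3        70.00        51.7407       155.2222
  4        70.00        46.7819       187.1275
  5        70.00        42.2983       211.4913
  6     1,070.00       584.5922     3,507.5532
  Σ                    845.9295     4,239.1358
P = 845.9295; Macaulay duration = 4,239.1358 / 845.9295 = 5.01122 years.
Modified duration = D_Mac / (1 + y) = 5.01122 / 1.106 = 4.53094 years.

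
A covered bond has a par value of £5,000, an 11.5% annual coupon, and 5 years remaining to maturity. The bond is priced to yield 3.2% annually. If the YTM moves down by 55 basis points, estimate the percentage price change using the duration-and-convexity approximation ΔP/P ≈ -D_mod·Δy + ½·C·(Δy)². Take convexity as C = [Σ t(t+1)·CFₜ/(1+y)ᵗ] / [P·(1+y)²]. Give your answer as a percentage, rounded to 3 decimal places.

+2.281%

With y = 0.032:
  t   CF        PV=CF/(1+0.032)^t    t·PV        t(t+1)·PV
  1       575.00       557.1705       557.1705       1,114.3411
  2       575.00       539.8939     1,079.7879       3,239.3636
  3       575.00       523.1530     1,569.4591       6,277.8365
  4       575.00       506.9312     2,027.7250      10,138.6248
  5     5,575.00     4,762.6250    23,813.1249     142,878.7493
  Σ                  6,889.7737    29,047.2674     163,648.9153
P = 6,889.7737; D_Mac = 4.21600 yrs; D_mod = 4.08527 yrs; C = 22.30225.
Duration effect: -4.08527 × (-0.0055) = +0.022469
Convexity effect: 0.5 × 22.30225 × (-0.0055)² = +0.0003373
ΔP/P ≈ +0.022469 + 0.0003373 = +0.022806 = +2.2806%.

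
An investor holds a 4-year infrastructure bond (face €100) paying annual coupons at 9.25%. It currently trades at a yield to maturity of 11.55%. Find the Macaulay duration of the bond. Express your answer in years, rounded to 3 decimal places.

3.501 years

Periodic yield y = 0.1155. Discount each cash flow and weight by its year:
  t   CF        PV=CF/(1+0.1155)^t    t·PV
  1         9.25         8.2922         8.2922
  2         9.25         7.4337        14.8673
  3         9.25         6.6640        19.9919
  4       109.25        70.5575       282.2300
  Σ                     92.9474       325.3814
Price P = Σ PV = 92.9474.
Macaulay duration = Σ(t·PV) / P = 325.3814 / 92.9474 = 3.50071 years.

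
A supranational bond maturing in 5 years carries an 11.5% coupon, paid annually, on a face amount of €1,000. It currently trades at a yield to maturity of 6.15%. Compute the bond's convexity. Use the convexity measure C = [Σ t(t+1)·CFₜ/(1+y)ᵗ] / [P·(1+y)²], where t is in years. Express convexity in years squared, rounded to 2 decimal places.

With y = 0.0615:
  t   CF        PV=CF/(1+0.0615)^t    t·PV        t(t+1)·PV
  1       115.00       108.3373       108.3373         216.6745
  2       115.00       102.0605       204.1211         612.3632
  3       115.00        96.1475       288.4424       1,153.7696
  4       115.00        90.5770       362.3079       1,811.5396
  5     1,115.00       827.3226     4,136.6129      24,819.6772
  Σ                  1,224.4448     5,099.8215      28,614.0242
P = 1,224.4448.
Convexity = Σ t(t+1)·PV / [P·(1+y)²] = 28,614.0242 / (1,224.4448 × 1.126782) = 20.73957.

20.74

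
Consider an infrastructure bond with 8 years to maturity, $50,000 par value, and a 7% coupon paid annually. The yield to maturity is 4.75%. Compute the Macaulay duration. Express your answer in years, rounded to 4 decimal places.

Periodic yield y = 0.0475. Discount each cash flow and weight by its year:
  t   CF        PV=CF/(1+0.0475)^t    t·PV
  1     3,500.00     3,341.2888     3,341.2888
  2     3,500.00     3,189.7745     6,379.5490
  3     3,500.00     3,045.1308     9,135.3923
  4     3,500.00     2,907.0461    11,628.1844
  5     3,500.00     2,775.2230    13,876.1150
  6     3,500.00     2,649.3776    15,896.2654
  7     3,500.00     2,529.2387    17,704.6711
  8    53,500.00    36,908.0864   295,264.6914
  Σ                 57,345.1659   373,226.1574
Price P = Σ PV = 57,345.1659.
Macaulay duration = Σ(t·PV) / P = 373,226.1574 / 57,345.1659 = 6.50842 years.

6.5084 years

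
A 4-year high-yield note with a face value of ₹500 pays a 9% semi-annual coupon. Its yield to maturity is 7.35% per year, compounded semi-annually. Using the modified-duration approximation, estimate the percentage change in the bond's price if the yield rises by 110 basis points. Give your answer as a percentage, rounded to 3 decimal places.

-3.675%

Periodic yield y = 0.03675. Modified duration first:
  t   CF        PV=CF/(1+0.03675)^t    t·PV
  1        22.50        21.7024        21.7024
  2        22.50        20.9331        41.8663
  3        22.50        20.1911        60.5734
  4        22.50        19.4754        77.9016
  5        22.50        18.7850        93.9252
  6        22.50        18.1192       108.7150
  7        22.50        17.4769       122.3382
  8       522.50       391.4659     3,131.7272
  Σ                    528.1491     3,658.7494
P = 528.1491; D_Mac = 6.92749 half-year periods = 3.46375 yrs; D_mod = 3.46375/(1+0.03675) = 3.34097 yrs.
ΔP/P ≈ -D_mod · Δy = -3.34097 × (+0.011) = -0.036751 = -3.6751%.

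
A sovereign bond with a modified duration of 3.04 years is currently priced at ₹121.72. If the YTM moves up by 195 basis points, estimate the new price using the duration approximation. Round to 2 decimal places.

Duration approximation: ΔP/P ≈ -D_mod · Δy = -3.04 × (+0.0195) = -0.059280.
New price ≈ 121.72 × (1 - 0.059280) = 114.5044384.

₹114.50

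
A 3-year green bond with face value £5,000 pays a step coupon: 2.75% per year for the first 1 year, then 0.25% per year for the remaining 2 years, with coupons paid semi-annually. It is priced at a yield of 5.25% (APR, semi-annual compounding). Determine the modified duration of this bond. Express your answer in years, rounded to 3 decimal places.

Periodic yield y = 0.02625. First find Macaulay duration:
  t   CF        PV=CF/(1+0.02625)^t    t·PV
  1        68.75        66.9915        66.9915
  2        68.75        65.2779       130.5559
  3         6.25         5.7826        17.3477
  4         6.25         5.6347        22.5386
  5         6.25         5.4905        27.4526
  6     5,006.25     4,285.4212    25,712.5271
  Σ                  4,434.5983    25,977.4134
P = 4,434.5983; Macaulay duration = 25,977.4134 / 4,434.5983 = 5.85790 half-year periods = 2.92895 years.
Modified duration = D_Mac / (1 + y) = 2.92895 / 1.02625 = 2.85403 years.

2.854 years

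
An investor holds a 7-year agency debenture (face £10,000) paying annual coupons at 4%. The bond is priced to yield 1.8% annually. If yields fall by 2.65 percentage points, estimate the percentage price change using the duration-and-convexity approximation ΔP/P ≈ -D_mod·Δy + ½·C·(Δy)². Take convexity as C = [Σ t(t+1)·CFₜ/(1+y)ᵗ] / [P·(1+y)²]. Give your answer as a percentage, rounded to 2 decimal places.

With y = 0.018:
  t   CF        PV=CF/(1+0.018)^t    t·PV        t(t+1)·PV
  1       400.00       392.9273       392.9273         785.8546
  2       400.00       385.9797       771.9593       2,315.8780
  3       400.00       379.1549     1,137.4647       4,549.8586
  4       400.00       372.4508     1,489.8031       7,449.0154
  5       400.00       365.8652     1,829.3260      10,975.9560
  6       400.00       359.3961     2,156.3764      15,094.6349
  7    10,400.00     9,179.0745    64,253.5213     514,028.1703
  Σ                 11,434.8484    72,031.3781     555,199.3679
P = 11,434.8484; D_Mac = 6.29929 yrs; D_mod = 6.18790 yrs; C = 46.85145.
Duration effect: -6.18790 × (-0.0265) = +0.163979
Convexity effect: 0.5 × 46.85145 × (-0.0265)² = +0.0164507
ΔP/P ≈ +0.163979 + 0.0164507 = +0.180430 = +18.0430%.

+18.04%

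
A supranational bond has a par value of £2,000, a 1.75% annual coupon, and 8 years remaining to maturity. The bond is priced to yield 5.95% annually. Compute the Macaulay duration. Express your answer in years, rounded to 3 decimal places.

7.440 years

Periodic yield y = 0.0595. Discount each cash flow and weight by its year:
  t   CF        PV=CF/(1+0.0595)^t    t·PV
  1        35.00        33.0345        33.0345
  2        35.00        31.1793        62.3586
  3        35.00        29.4283        88.2849
  4        35.00        27.7756       111.1026
  5        35.00        26.2158       131.0790
  6        35.00        24.7436       148.4614
  7        35.00        23.3540       163.4780
  8     2,035.00     1,281.6125    10,252.8998
  Σ                  1,477.3435    10,990.6987
Price P = Σ PV = 1,477.3435.
Macaulay duration = Σ(t·PV) / P = 10,990.6987 / 1,477.3435 = 7.43950 years.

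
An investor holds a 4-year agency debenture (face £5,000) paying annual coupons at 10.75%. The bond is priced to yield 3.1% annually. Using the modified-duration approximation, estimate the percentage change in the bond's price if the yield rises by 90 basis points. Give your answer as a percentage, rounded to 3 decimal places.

Periodic yield y = 0.031. Modified duration first:
  t   CF        PV=CF/(1+0.031)^t    t·PV
  1       537.50       521.3385       521.3385
  2       537.50       505.6630     1,011.3259
  3       537.50       490.4587     1,471.3762
  4     5,537.50     4,900.9365    19,603.7461
  Σ                  6,418.3967    22,607.7867
P = 6,418.3967; D_Mac = 3.52234 yrs; D_mod = 3.52234/(1+0.031) = 3.41643 yrs.
ΔP/P ≈ -D_mod · Δy = -3.41643 × (+0.009) = -0.030748 = -3.0748%.

-3.075%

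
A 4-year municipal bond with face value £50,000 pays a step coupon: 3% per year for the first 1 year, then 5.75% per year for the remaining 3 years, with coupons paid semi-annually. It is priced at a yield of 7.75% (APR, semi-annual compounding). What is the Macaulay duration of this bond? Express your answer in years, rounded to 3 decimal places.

Periodic yield y = 0.03875. Discount each cash flow and weight by its period:
  t   CF        PV=CF/(1+0.03875)^t    t·PV
  1       750.00       722.0217       722.0217
  2       750.00       695.0870     1,390.1741
  3     1,437.50     1,282.5513     3,847.6539
  4     1,437.50     1,234.7064     4,938.8257
  5     1,437.50     1,188.6464     5,943.2319
  6     1,437.50     1,144.3046     6,865.8274
  7     1,437.50     1,101.6169     7,711.3184
  8    51,437.50    37,948.2330   303,585.8638
  Σ                 45,317.1672   335,004.9168
Price P = Σ PV = 45,317.1672.
Macaulay duration = Σ(t·PV) / P = 335,004.9168 / 45,317.1672 = 7.39245 half-year periods.
In years: 7.39245 / 2 = 3.69623 years.

3.696 years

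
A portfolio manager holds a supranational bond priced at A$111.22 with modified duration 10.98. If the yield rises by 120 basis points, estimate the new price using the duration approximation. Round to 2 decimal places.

A$96.57

Duration approximation: ΔP/P ≈ -D_mod · Δy = -10.98 × (+0.012) = -0.131760.
New price ≈ 111.22 × (1 - 0.131760) = 96.5656528.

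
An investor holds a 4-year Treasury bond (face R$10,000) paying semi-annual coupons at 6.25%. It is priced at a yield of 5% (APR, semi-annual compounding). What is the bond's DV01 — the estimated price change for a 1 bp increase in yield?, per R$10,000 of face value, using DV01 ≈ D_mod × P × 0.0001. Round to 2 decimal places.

Periodic yield y = 0.025.
  t   CF        PV=CF/(1+0.025)^t    t·PV
  1       312.50       304.8780       304.8780
  2       312.50       297.4420       594.8840
  3       312.50       290.1873       870.5619
  4       312.50       283.1096     1,132.4383
  5       312.50       276.2045     1,381.0223
  6       312.50       269.4678     1,616.8066
  7       312.50       262.8954     1,840.2677
  8    10,312.50     8,463.9490    67,711.5921
  Σ                 10,448.1336    75,452.4510
P = 10,448.1336; D_Mac = 7.22162 half-year periods = 3.61081 yrs; D_mod = 3.52274 yrs.
DV01 ≈ 3.52274 × 10,448.1336 × 0.0001 = 3.680607.

R$3.68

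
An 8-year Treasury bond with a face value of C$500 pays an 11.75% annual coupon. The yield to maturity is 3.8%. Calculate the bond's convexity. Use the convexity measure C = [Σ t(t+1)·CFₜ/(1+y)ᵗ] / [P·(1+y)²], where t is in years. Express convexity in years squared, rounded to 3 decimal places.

With y = 0.038:
  t   CF        PV=CF/(1+0.038)^t    t·PV        t(t+1)·PV
  1        58.75        56.5992        56.5992         113.1985
  2        58.75        54.5272       109.0544         327.1632
  3        58.75        52.5310       157.5931         630.3722
  4        58.75        50.6079       202.4317       1,012.1583
  5        58.75        48.7552       243.7761       1,462.6565
  6        58.75        46.9703       281.8221       1,972.7545
  7        58.75        45.2508       316.7557       2,534.0456
  8       558.75       414.6090     3,316.8719      29,851.8468
  Σ                    769.8507     4,684.9041      37,904.1956
P = 769.8507.
Convexity = Σ t(t+1)·PV / [P·(1+y)²] = 37,904.1956 / (769.8507 × 1.077444) = 45.69683.

45.697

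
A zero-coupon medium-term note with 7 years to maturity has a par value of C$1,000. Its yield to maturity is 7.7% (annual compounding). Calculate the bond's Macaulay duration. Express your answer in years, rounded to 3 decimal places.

7.000 years

A zero-coupon bond has a single cash flow at maturity, so its Macaulay duration equals its maturity: 7 years.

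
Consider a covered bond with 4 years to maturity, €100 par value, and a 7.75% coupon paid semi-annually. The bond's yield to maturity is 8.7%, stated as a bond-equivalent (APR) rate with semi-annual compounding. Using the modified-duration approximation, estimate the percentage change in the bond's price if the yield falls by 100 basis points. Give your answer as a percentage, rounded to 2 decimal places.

+3.36%

Periodic yield y = 0.0435. Modified duration first:
  t   CF        PV=CF/(1+0.0435)^t    t·PV
  1        3.875         3.7135         3.7135
  2        3.875         3.5587         7.1173
  3        3.875         3.4103        10.2309
  4        3.875         3.2681        13.0726
  5        3.875         3.1319        15.6596
  6        3.875         3.0014        18.0081
  7        3.875         2.8762        20.1337
  8      103.875        73.8876       591.1006
  Σ                     96.8477       679.0362
P = 96.8477; D_Mac = 7.01138 half-year periods = 3.50569 yrs; D_mod = 3.50569/(1+0.0435) = 3.35955 yrs.
ΔP/P ≈ -D_mod · Δy = -3.35955 × (-0.01) = +0.033596 = +3.3596%.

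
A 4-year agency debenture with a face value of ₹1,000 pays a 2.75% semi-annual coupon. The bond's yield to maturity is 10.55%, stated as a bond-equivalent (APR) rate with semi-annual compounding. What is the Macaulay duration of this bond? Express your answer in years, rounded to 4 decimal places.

3.7794 years

Periodic yield y = 0.05275. Discount each cash flow and weight by its period:
  t   CF        PV=CF/(1+0.05275)^t    t·PV
  1        13.75        13.0610        13.0610
  2        13.75        12.4066        24.8132
  3        13.75        11.7849        35.3548
  4        13.75        11.1944        44.7777
  5        13.75        10.6335        53.1675
  6        13.75        10.1007        60.6042
  7        13.75         9.5946        67.1621
  8     1,013.75       671.9375     5,375.4998
  Σ                    750.7132     5,674.4403
Price P = Σ PV = 750.7132.
Macaulay duration = Σ(t·PV) / P = 5,674.4403 / 750.7132 = 7.55873 half-year periods.
In years: 7.55873 / 2 = 3.77937 years.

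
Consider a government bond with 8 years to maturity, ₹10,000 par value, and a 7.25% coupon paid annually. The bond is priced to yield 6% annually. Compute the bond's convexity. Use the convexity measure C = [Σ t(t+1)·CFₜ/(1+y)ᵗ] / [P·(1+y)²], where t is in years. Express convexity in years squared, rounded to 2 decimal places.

With y = 0.06:
  t   CF        PV=CF/(1+0.06)^t    t·PV        t(t+1)·PV
  1       725.00       683.9623       683.9623       1,367.9245
  2       725.00       645.2474     1,290.4948       3,871.4845
  3       725.00       608.7240     1,826.1719       7,304.6878
  4       725.00       574.2679     2,297.0716      11,485.3581
  5       725.00       541.7622     2,708.8109      16,252.8653
  6       725.00       511.0964     3,066.5784      21,466.0485
  7       725.00       482.1664     3,375.1649      27,001.3188
  8    10,725.00     6,728.9977    53,831.9815     484,487.8332
  Σ                 10,776.2242    69,080.2362     573,237.5206
P = 10,776.2242.
Convexity = Σ t(t+1)·PV / [P·(1+y)²] = 573,237.5206 / (10,776.2242 × 1.123600) = 47.34305.

47.34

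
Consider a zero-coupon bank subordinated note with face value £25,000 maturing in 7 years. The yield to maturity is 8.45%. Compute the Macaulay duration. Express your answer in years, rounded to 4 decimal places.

A zero-coupon bond has a single cash flow at maturity, so its Macaulay duration equals its maturity: 7 years.

7.0000 years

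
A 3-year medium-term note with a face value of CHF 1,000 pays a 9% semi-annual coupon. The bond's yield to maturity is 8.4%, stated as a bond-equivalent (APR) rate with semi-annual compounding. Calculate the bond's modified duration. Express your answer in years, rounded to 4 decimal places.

2.5890 years

Periodic yield y = 0.042. First find Macaulay duration:
  t   CF        PV=CF/(1+0.042)^t    t·PV
  1        45.00        43.1862        43.1862
  2        45.00        41.4455        82.8909
  3        45.00        39.7749       119.3248
  4        45.00        38.1717       152.6868
  5        45.00        36.6331       183.1656
  6     1,045.00       816.4131     4,898.4787
  Σ                  1,015.6245     5,479.7331
P = 1,015.6245; Macaulay duration = 5,479.7331 / 1,015.6245 = 5.39543 half-year periods = 2.69772 years.
Modified duration = D_Mac / (1 + y) = 2.69772 / 1.042 = 2.58898 years.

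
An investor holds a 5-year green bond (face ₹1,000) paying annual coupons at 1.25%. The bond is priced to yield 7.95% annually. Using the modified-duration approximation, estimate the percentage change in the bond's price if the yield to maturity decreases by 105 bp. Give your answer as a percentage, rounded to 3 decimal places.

Periodic yield y = 0.0795. Modified duration first:
  t   CF        PV=CF/(1+0.0795)^t    t·PV
  1        12.50        11.5794        11.5794
  2        12.50        10.7267        21.4533
  3        12.50         9.9367        29.8101
  4        12.50         9.2049        36.8196
  5     1,012.50       690.6878     3,453.4391
  Σ                    732.1355     3,553.1016
P = 732.1355; D_Mac = 4.85307 yrs; D_mod = 4.85307/(1+0.0795) = 4.49566 yrs.
ΔP/P ≈ -D_mod · Δy = -4.49566 × (-0.0105) = +0.047204 = +4.7204%.

+4.720%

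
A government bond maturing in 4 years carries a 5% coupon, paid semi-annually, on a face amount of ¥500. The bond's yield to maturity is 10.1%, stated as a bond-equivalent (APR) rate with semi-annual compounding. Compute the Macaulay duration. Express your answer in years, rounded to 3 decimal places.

Periodic yield y = 0.0505. Discount each cash flow and weight by its period:
  t   CF        PV=CF/(1+0.0505)^t    t·PV
  1        12.50        11.8991        11.8991
  2        12.50        11.3271        22.6542
  3        12.50        10.7826        32.3477
  4        12.50        10.2642        41.0569
  5        12.50         9.7708        48.8540
  6        12.50         9.3011        55.8065
  7        12.50         8.8540        61.9777
  8       512.50       345.5616     2,764.4924
  Σ                    417.7603     3,039.0884
Price P = Σ PV = 417.7603.
Macaulay duration = Σ(t·PV) / P = 3,039.0884 / 417.7603 = 7.27472 half-year periods.
In years: 7.27472 / 2 = 3.63736 years.

3.637 years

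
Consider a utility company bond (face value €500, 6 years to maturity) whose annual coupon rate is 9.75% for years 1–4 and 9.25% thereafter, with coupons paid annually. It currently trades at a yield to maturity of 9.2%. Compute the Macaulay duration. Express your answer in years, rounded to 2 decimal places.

Periodic yield y = 0.092. Discount each cash flow and weight by its year:
  t   CF        PV=CF/(1+0.092)^t    t·PV
  1        48.75        44.6429        44.6429
  2        48.75        40.8817        81.7635
  3        48.75        37.4375       112.3125
  4        48.75        34.2834       137.1337
  5        46.25        29.7851       148.9253
  6       546.25       322.1481     1,932.8888
  Σ                    509.1787     2,457.6666
Price P = Σ PV = 509.1787.
Macaulay duration = Σ(t·PV) / P = 2,457.6666 / 509.1787 = 4.82673 years.

4.83 years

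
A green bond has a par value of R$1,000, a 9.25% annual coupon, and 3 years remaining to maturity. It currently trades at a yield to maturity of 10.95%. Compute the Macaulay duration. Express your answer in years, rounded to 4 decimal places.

Periodic yield y = 0.1095. Discount each cash flow and weight by its year:
  t   CF        PV=CF/(1+0.1095)^t    t·PV
  1        92.50        83.3709        83.3709
  2        92.50        75.1428       150.2855
  3     1,092.50       799.9071     2,399.7212
  Σ                    958.4207     2,633.3776
Price P = Σ PV = 958.4207.
Macaulay duration = Σ(t·PV) / P = 2,633.3776 / 958.4207 = 2.74762 years.

2.7476 years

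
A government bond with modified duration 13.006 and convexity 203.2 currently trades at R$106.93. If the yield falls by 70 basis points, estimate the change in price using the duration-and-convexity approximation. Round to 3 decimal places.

Duration effect: -D_mod·Δy = -13.006 × (-0.007) = +0.091042
Convexity effect: ½·C·(Δy)² = 0.5 × 203.2 × (-0.007)² = +0.0049784
ΔP/P ≈ +0.091042 + 0.0049784 = +0.0960204
ΔP ≈ 106.93 × (+0.0960204) = +10.267461372.

+R$10.267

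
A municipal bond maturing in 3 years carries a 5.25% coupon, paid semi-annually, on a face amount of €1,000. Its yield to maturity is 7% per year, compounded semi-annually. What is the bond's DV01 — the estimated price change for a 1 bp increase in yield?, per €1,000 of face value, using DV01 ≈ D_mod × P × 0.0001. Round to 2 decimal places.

Periodic yield y = 0.035.
  t   CF        PV=CF/(1+0.035)^t    t·PV
  1        26.25        25.3623        25.3623
  2        26.25        24.5047        49.0093
  3        26.25        23.6760        71.0280
  4        26.25        22.8754        91.5014
  5        26.25        22.1018       110.5090
  6     1,026.25       834.8550     5,009.1302
  Σ                    953.3752     5,356.5402
P = 953.3752; D_Mac = 5.61850 half-year periods = 2.80925 yrs; D_mod = 2.71425 yrs.
DV01 ≈ 2.71425 × 953.3752 × 0.0001 = 0.258770.

€0.26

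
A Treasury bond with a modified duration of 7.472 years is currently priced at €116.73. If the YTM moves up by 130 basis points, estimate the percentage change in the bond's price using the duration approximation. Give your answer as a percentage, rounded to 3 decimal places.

Duration approximation: ΔP/P ≈ -D_mod · Δy = -7.472 × (+0.013) = -0.097136.
As a percentage: -9.7136%.

-9.714%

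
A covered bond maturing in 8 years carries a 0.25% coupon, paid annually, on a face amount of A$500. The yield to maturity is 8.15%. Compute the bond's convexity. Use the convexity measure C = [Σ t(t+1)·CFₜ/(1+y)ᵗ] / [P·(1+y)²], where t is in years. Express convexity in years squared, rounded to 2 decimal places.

With y = 0.0815:
  t   CF        PV=CF/(1+0.0815)^t    t·PV        t(t+1)·PV
  1         1.25         1.1558         1.1558           2.3116
  2         1.25         1.0687         2.1374           6.4122
  3         1.25         0.9882         2.9645          11.8580
  4         1.25         0.9137         3.6548          18.2740
  5         1.25         0.8448         4.2242          25.3454
  6         1.25         0.7812         4.6871          32.8095
  7         1.25         0.7223         5.0562          40.4494
  8       501.25       267.8195     2,142.5560      19,283.0040
  Σ                    274.2942     2,166.4360      19,420.4642
P = 274.2942.
Convexity = Σ t(t+1)·PV / [P·(1+y)²] = 19,420.4642 / (274.2942 × 1.169642) = 60.53268.

60.53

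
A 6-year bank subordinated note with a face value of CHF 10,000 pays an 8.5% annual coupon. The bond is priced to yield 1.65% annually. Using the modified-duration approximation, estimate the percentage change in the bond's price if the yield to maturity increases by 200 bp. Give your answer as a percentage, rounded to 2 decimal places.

-10.07%

Periodic yield y = 0.0165. Modified duration first:
  t   CF        PV=CF/(1+0.0165)^t    t·PV
  1       850.00       836.2027       836.2027
  2       850.00       822.6293     1,645.2585
  3       850.00       809.2762     2,427.8286
  4       850.00       796.1399     3,184.5596
  5       850.00       783.2168     3,916.0841
  6    10,850.00     9,835.2508    59,011.5050
  Σ                 13,882.7157    71,021.4386
P = 13,882.7157; D_Mac = 5.11582 yrs; D_mod = 5.11582/(1+0.0165) = 5.03278 yrs.
ΔP/P ≈ -D_mod · Δy = -5.03278 × (+0.02) = -0.100656 = -10.0656%.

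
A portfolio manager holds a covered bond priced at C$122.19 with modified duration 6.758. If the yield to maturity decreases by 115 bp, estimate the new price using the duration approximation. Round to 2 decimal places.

C$131.69

Duration approximation: ΔP/P ≈ -D_mod · Δy = -6.758 × (-0.0115) = +0.077717.
New price ≈ 122.19 × (1 + 0.077717) = 131.68624023.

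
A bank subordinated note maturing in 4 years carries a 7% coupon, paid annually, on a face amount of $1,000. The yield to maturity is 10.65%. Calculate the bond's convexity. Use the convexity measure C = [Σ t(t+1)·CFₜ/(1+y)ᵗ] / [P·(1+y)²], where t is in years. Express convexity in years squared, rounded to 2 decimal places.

With y = 0.1065:
  t   CF        PV=CF/(1+0.1065)^t    t·PV        t(t+1)·PV
  1        70.00        63.2625        63.2625         126.5251
  2        70.00        57.1736       114.3471         343.0413
  3        70.00        51.6706       155.0119         620.0476
  4     1,070.00       713.8026     2,855.2103      14,276.0513
  Σ                    885.9093     3,187.8318      15,365.6653
P = 885.9093.
Convexity = Σ t(t+1)·PV / [P·(1+y)²] = 15,365.6653 / (885.9093 × 1.224342) = 14.16639.

14.17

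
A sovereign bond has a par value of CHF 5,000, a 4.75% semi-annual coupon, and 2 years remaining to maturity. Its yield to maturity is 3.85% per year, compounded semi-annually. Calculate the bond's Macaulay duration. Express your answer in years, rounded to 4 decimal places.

Periodic yield y = 0.01925. Discount each cash flow and weight by its period:
  t   CF        PV=CF/(1+0.01925)^t    t·PV
  1       118.75       116.5072       116.5072
  2       118.75       114.3068       228.6137
  3       118.75       112.1480       336.4439
  4     5,118.75     4,742.8680    18,971.4720
  Σ                  5,085.8301    19,653.0369
Price P = Σ PV = 5,085.8301.
Macaulay duration = Σ(t·PV) / P = 19,653.0369 / 5,085.8301 = 3.86427 half-year periods.
In years: 3.86427 / 2 = 1.93214 years.

1.9321 years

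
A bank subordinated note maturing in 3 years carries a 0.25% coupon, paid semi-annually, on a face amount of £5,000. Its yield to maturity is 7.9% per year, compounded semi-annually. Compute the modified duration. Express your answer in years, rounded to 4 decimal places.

Periodic yield y = 0.0395. First find Macaulay duration:
  t   CF        PV=CF/(1+0.0395)^t    t·PV
  1         6.25         6.0125         6.0125
  2         6.25         5.7840        11.5681
  3         6.25         5.5642        16.6927
  4         6.25         5.3528        21.4113
  5         6.25         5.1494        25.7471
  6     5,006.25     3,967.9443    23,807.6660
  Σ                  3,995.8074    23,889.0977
P = 3,995.8074; Macaulay duration = 23,889.0977 / 3,995.8074 = 5.97854 half-year periods = 2.98927 years.
Modified duration = D_Mac / (1 + y) = 2.98927 / 1.0395 = 2.87568 years.

2.8757 years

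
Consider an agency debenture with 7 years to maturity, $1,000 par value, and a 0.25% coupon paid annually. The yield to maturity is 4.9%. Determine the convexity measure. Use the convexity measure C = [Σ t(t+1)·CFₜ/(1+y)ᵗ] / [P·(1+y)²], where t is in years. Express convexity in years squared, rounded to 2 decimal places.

With y = 0.049:
  t   CF        PV=CF/(1+0.049)^t    t·PV        t(t+1)·PV
  1         2.50         2.3832         2.3832           4.7664
  2         2.50         2.2719         4.5438          13.6314
  3         2.50         2.1658         6.4973          25.9893
  4         2.50         2.0646         8.2584          41.2922
  5         2.50         1.9682         9.8408          59.0451
  6         2.50         1.8762        11.2574          78.8018
  7     1,002.50       717.2259     5,020.5813      40,164.6504
  Σ                    729.9558     5,063.3623      40,388.1767
P = 729.9558.
Convexity = Σ t(t+1)·PV / [P·(1+y)²] = 40,388.1767 / (729.9558 × 1.100401) = 50.28132.

50.28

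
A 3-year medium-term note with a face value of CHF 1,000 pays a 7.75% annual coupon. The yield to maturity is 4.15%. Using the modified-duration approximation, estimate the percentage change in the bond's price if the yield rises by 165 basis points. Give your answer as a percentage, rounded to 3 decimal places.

-4.435%

Periodic yield y = 0.0415. Modified duration first:
  t   CF        PV=CF/(1+0.0415)^t    t·PV
  1        77.50        74.4119        74.4119
  2        77.50        71.4469       142.8937
  3     1,077.50       953.7608     2,861.2823
  Σ                  1,099.6195     3,078.5879
P = 1,099.6195; D_Mac = 2.79968 yrs; D_mod = 2.79968/(1+0.0415) = 2.68813 yrs.
ΔP/P ≈ -D_mod · Δy = -2.68813 × (+0.0165) = -0.044354 = -4.4354%.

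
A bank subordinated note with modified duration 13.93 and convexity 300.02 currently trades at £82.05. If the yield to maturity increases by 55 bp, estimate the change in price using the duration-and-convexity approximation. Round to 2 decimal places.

Duration effect: -D_mod·Δy = -13.93 × (+0.0055) = -0.076615
Convexity effect: ½·C·(Δy)² = 0.5 × 300.02 × (0.0055)² = +0.0045378025
ΔP/P ≈ -0.076615 + 0.0045378025 = -0.0720771975
ΔP ≈ 82.05 × (-0.0720771975) = -5.913934054875.

-£5.91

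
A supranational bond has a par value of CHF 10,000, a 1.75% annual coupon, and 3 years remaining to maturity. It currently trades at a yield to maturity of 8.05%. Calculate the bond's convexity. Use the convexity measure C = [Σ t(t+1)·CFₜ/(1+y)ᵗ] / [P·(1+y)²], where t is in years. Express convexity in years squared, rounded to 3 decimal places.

With y = 0.0805:
  t   CF        PV=CF/(1+0.0805)^t    t·PV        t(t+1)·PV
  1       175.00       161.9621       161.9621         323.9241
  2       175.00       149.8955       299.7909         899.3728
  3    10,175.00     8,066.0350    24,198.1051      96,792.4205
  Σ                  8,377.8926    24,659.8581      98,015.7174
P = 8,377.8926.
Convexity = Σ t(t+1)·PV / [P·(1+y)²] = 98,015.7174 / (8,377.8926 × 1.167480) = 10.02101.

10.021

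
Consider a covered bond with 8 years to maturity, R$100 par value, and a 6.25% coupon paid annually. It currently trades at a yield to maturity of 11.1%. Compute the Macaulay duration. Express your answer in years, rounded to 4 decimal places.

6.2740 years

Periodic yield y = 0.111. Discount each cash flow and weight by its year:
  t   CF        PV=CF/(1+0.111)^t    t·PV
  1         6.25         5.6256         5.6256
  2         6.25         5.0635        10.1270
  3         6.25         4.5576        13.6729
  4         6.25         4.1023        16.4091
  5         6.25         3.6924        18.4620
  6         6.25         3.3235        19.9410
  7         6.25         2.9914        20.9401
  8       106.25        45.7737       366.1900
  Σ                     75.1301       471.3677
Price P = Σ PV = 75.1301.
Macaulay duration = Σ(t·PV) / P = 471.3677 / 75.1301 = 6.27402 years.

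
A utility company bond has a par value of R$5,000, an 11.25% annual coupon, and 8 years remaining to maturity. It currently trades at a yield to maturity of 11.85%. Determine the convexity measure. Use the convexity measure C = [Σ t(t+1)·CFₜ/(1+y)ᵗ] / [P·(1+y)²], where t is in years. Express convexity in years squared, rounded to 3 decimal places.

35.483

With y = 0.1185:
  t   CF        PV=CF/(1+0.1185)^t    t·PV        t(t+1)·PV
  1       562.50       502.9057       502.9057       1,005.8114
  2       562.50       449.6251       899.2502       2,697.7506
  3       562.50       401.9894     1,205.9681       4,823.8724
  4       562.50       359.4004     1,437.6017       7,188.0083
  5       562.50       321.3236     1,606.6179       9,639.7071
  6       562.50       287.2808     1,723.6848      12,065.7935
  7       562.50       256.8447     1,797.9129      14,383.3032
  8     5,562.50     2,270.8169    18,166.5352     163,498.8164
  Σ                  4,850.1865    27,340.4763     215,303.0627
P = 4,850.1865.
Convexity = Σ t(t+1)·PV / [P·(1+y)²] = 215,303.0627 / (4,850.1865 × 1.251042) = 35.48296.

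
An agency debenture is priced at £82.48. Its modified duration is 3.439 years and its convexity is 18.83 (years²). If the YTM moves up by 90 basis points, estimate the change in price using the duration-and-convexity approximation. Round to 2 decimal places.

-£2.49

Duration effect: -D_mod·Δy = -3.439 × (+0.009) = -0.030951
Convexity effect: ½·C·(Δy)² = 0.5 × 18.83 × (0.009)² = +0.000762615
ΔP/P ≈ -0.030951 + 0.000762615 = -0.030188385
ΔP ≈ 82.48 × (-0.030188385) = -2.4899379948.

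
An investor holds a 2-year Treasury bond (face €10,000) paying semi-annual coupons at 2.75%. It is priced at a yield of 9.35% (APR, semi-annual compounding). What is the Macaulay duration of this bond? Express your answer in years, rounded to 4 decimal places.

1.9566 years

Periodic yield y = 0.04675. Discount each cash flow and weight by its period:
  t   CF        PV=CF/(1+0.04675)^t    t·PV
  1       137.50       131.3590       131.3590
  2       137.50       125.4922       250.9844
  3       137.50       119.8875       359.6624
  4    10,137.50     8,444.2093    33,776.8372
  Σ                  8,820.9479    34,518.8430
Price P = Σ PV = 8,820.9479.
Macaulay duration = Σ(t·PV) / P = 34,518.8430 / 8,820.9479 = 3.91328 half-year periods.
In years: 3.91328 / 2 = 1.95664 years.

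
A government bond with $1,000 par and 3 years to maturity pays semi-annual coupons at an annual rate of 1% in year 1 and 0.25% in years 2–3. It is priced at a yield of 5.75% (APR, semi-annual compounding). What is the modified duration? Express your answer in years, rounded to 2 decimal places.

2.89 years

Periodic yield y = 0.02875. First find Macaulay duration:
  t   CF        PV=CF/(1+0.02875)^t    t·PV
  1         5.00         4.8603         4.8603
  2         5.00         4.7244         9.4489
  3         1.25         1.1481         3.4443
  4         1.25         1.1160         4.4641
  5         1.25         1.0848         5.4241
  6     1,001.25       844.6629     5,067.9776
  Σ                    857.5966     5,095.6193
P = 857.5966; Macaulay duration = 5,095.6193 / 857.5966 = 5.94174 half-year periods = 2.97087 years.
Modified duration = D_Mac / (1 + y) = 2.97087 / 1.02875 = 2.88785 years.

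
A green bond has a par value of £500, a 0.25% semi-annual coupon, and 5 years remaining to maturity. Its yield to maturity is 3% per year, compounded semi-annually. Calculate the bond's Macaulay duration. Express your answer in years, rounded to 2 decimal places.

4.97 years

Periodic yield y = 0.015. Discount each cash flow and weight by its period:
  t   CF        PV=CF/(1+0.015)^t    t·PV
  1        0.625         0.6158         0.6158
  2        0.625         0.6067         1.2133
  3        0.625         0.5977         1.7931
  4        0.625         0.5889         2.3555
  5        0.625         0.5802         2.9008
  6        0.625         0.5716         3.4295
  7        0.625         0.5631         3.9420
  8        0.625         0.5548         4.4386
  9        0.625         0.5466         4.9196
  10     500.625       431.3722     4,313.7216
  Σ                    436.5975     4,339.3297
Price P = Σ PV = 436.5975.
Macaulay duration = Σ(t·PV) / P = 4,339.3297 / 436.5975 = 9.93897 half-year periods.
In years: 9.93897 / 2 = 4.96949 years.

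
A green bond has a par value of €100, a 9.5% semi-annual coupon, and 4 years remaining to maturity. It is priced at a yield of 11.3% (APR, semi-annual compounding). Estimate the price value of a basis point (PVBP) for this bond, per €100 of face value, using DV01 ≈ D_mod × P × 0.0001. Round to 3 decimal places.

€0.030

Periodic yield y = 0.0565.
  t   CF        PV=CF/(1+0.0565)^t    t·PV
  1         4.75         4.4960         4.4960
  2         4.75         4.2555         8.5111
  3         4.75         4.0280        12.0839
  4         4.75         3.8126        15.2502
  5         4.75         3.6087        18.0433
  6         4.75         3.4157        20.4941
  7         4.75         3.2330        22.6311
  8       104.75        67.4836       539.8685
  Σ                     94.3329       641.3781
P = 94.3329; D_Mac = 6.79909 half-year periods = 3.39954 yrs; D_mod = 3.21774 yrs.
DV01 ≈ 3.21774 × 94.3329 × 0.0001 = 0.030354.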